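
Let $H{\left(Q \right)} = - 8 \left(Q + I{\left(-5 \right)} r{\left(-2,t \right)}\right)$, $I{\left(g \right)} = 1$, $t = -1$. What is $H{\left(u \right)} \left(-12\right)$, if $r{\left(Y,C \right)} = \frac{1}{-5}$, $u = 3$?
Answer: $\frac{1344}{5} \approx 268.8$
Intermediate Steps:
$r{\left(Y,C \right)} = - \frac{1}{5}$
$H{\left(Q \right)} = \frac{8}{5} - 8 Q$ ($H{\left(Q \right)} = - 8 \left(Q + 1 \left(- \frac{1}{5}\right)\right) = - 8 \left(Q - \frac{1}{5}\right) = - 8 \left(- \frac{1}{5} + Q\right) = \frac{8}{5} - 8 Q$)
$H{\left(u \right)} \left(-12\right) = \left(\frac{8}{5} - 24\right) \left(-12\right) = \left(- \frac{112}{5}\right) \left(-12\right) = \frac{1344}{5}$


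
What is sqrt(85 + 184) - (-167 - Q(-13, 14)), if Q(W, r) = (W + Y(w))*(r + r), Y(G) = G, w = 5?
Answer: -57 + sqrt(269) ≈ -40.599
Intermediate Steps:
Q(W, r) = 2*r*(5 + W) (Q(W, r) = (W + 5)*(r + r) = (5 + W)*(2*r) = 2*r*(5 + W))
sqrt(85 + 184) - (-167 - Q(-13, 14)) = sqrt(85 + 184) - (-167 - 2*14*(5 - 13)) = sqrt(269) - (-167 - 2*14*(-8)) = sqrt(269) - (-167 - 1*(-224)) = sqrt(269) - (-167 + 224) = sqrt(269) - 1*57 = sqrt(269) - 57 = -57 + sqrt(269)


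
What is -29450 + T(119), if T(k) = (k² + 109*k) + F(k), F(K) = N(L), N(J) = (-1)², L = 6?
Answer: -2317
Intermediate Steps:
N(J) = 1
F(K) = 1
T(k) = 1 + k² + 109*k (T(k) = (k² + 109*k) + 1 = 1 + k² + 109*k)
-29450 + T(119) = -29450 + (1 + 119² + 109*119) = -29450 + (1 + 14161 + 12971) = -29450 + 27133 = -2317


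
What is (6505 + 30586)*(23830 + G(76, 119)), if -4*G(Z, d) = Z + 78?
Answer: 1764901053/2 ≈ 8.8245e+8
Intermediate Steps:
G(Z, d) = -39/2 - Z/4 (G(Z, d) = -(Z + 78)/4 = -(78 + Z)/4 = -39/2 - Z/4)
(6505 + 30586)*(23830 + G(76, 119)) = (6505 + 30586)*(23830 + (-39/2 - ¼*76)) = 37091*(23830 + (-39/2 - 19)) = 37091*(23830 - 77/2) = 37091*(47583/2) = 1764901053/2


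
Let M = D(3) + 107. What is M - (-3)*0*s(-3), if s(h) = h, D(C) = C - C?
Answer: 107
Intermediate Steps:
D(C) = 0
M = 107 (M = 0 + 107 = 107)
M - (-3)*0*s(-3) = 107 - (-3)*0*(-3) = 107 - (-3)*0 = 107 - 1*0 = 107 + 0 = 107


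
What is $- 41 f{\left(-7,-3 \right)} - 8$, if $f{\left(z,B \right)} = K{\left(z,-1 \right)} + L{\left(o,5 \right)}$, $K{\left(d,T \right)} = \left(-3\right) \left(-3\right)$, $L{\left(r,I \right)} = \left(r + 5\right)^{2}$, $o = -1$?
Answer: $-1033$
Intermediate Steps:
$L{\left(r,I \right)} = \left(5 + r\right)^{2}$
$K{\left(d,T \right)} = 9$
$f{\left(z,B \right)} = 25$ ($f{\left(z,B \right)} = 9 + \left(5 - 1\right)^{2} = 9 + 4^{2} = 9 + 16 = 25$)
$- 41 f{\left(-7,-3 \right)} - 8 = \left(-41\right) 25 - 8 = -1025 - 8 = -1033$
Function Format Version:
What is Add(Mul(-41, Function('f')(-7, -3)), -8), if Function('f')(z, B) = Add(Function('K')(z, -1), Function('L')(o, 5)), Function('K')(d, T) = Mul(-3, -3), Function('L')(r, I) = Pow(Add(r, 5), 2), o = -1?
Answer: -1033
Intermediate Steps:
Function('L')(r, I) = Pow(Add(5, r), 2)
Function('K')(d, T) = 9
Function('f')(z, B) = 25 (Function('f')(z, B) = Add(9, Pow(Add(5, -1), 2)) = Add(9, Pow(4, 2)) = Add(9, 16) = 25)
Add(Mul(-41, Function('f')(-7, -3)), -8) = Add(Mul(-41, 25), -8) = Add(-1025, -8) = -1033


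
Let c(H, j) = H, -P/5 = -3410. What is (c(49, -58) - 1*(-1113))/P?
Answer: 581/8525 ≈ 0.068152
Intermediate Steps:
P = 17050 (P = -5*(-3410) = 17050)
(c(49, -58) - 1*(-1113))/P = (49 - 1*(-1113))/17050 = (49 + 1113)*(1/17050) = 1162*(1/17050) = 581/8525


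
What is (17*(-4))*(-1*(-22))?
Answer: -1496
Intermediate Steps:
(17*(-4))*(-1*(-22)) = -68*22 = -1496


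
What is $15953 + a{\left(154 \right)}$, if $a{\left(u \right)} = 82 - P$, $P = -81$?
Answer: $16116$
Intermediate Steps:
$a{\left(u \right)} = 163$ ($a{\left(u \right)} = 82 - -81 = 82 + 81 = 163$)
$15953 + a{\left(154 \right)} = 15953 + 163 = 16116$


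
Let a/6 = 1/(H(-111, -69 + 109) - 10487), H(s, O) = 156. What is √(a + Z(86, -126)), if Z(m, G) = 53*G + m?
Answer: I*√703561328098/10331 ≈ 81.191*I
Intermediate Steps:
Z(m, G) = m + 53*G
a = -6/10331 (a = 6/(156 - 10487) = 6/(-10331) = 6*(-1/10331) = -6/10331 ≈ -0.00058078)
√(a + Z(86, -126)) = √(-6/10331 + (86 + 53*(-126))) = √(-6/10331 + (86 - 6678)) = √(-6/10331 - 6592) = √(-68101958/10331) = I*√703561328098/10331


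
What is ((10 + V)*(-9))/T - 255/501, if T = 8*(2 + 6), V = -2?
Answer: -2183/1336 ≈ -1.6340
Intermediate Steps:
T = 64 (T = 8*8 = 64)
((10 + V)*(-9))/T - 255/501 = ((10 - 2)*(-9))/64 - 255/501 = (8*(-9))*(1/64) - 255*1/501 = -72*1/64 - 85/167 = -9/8 - 85/167 = -2183/1336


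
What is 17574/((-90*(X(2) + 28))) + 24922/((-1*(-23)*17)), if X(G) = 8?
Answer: 724273/12420 ≈ 58.315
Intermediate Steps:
17574/((-90*(X(2) + 28))) + 24922/((-1*(-23)*17)) = 17574/((-90*(8 + 28))) + 24922/((-1*(-23)*17)) = 17574/((-90*36)) + 24922/((23*17)) = 17574/(-3240) + 24922/391 = 17574*(-1/3240) + 24922*(1/391) = -2929/540 + 1466/23 = 724273/12420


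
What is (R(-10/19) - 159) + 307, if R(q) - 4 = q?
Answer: 2878/19 ≈ 151.47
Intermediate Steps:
R(q) = 4 + q
(R(-10/19) - 159) + 307 = ((4 - 10/19) - 159) + 307 = (66/19 - 159) + 307 = -2955/19 + 307 = 2878/19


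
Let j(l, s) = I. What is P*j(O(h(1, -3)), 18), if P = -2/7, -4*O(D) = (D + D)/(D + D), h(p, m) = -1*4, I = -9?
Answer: 18/7 ≈ 2.5714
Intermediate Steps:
h(p, m) = -4
O(D) = -1/4 (O(D) = -(D + D)/(4*(D + D)) = -2*D/(4*(2*D)) = -2*D*1/(2*D)/4 = -1/4*1 = -1/4)
j(l, s) = -9
P = -2/7 (P = -2*1/7 = -2/7 ≈ -0.28571)
P*j(O(h(1, -3)), 18) = -2/7*(-9) = 18/7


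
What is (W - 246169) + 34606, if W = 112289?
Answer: -99274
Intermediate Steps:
(W - 246169) + 34606 = (112289 - 246169) + 34606 = -133880 + 34606 = -99274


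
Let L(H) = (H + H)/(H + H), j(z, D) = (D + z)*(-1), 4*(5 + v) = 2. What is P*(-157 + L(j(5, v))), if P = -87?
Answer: 13572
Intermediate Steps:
v = -9/2 (v = -5 + (¼)*2 = -5 + ½ = -9/2 ≈ -4.5000)
j(z, D) = -D - z
L(H) = 1 (L(H) = (2*H)/((2*H)) = (2*H)*(1/(2*H)) = 1)
P*(-157 + L(j(5, v))) = -87*(-157 + 1) = -87*(-156) = 13572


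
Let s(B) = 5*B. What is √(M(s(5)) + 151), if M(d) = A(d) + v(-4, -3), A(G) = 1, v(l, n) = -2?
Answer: 5*√6 ≈ 12.247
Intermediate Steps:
M(d) = -1 (M(d) = 1 - 2 = -1)
√(M(s(5)) + 151) = √(-1 + 151) = √150 = 5*√6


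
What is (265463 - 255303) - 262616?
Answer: -252456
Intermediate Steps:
(265463 - 255303) - 262616 = 10160 - 262616 = -252456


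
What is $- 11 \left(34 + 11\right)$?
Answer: $-495$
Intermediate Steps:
$- 11 \left(34 + 11\right) = \left(-11\right) 45 = -495$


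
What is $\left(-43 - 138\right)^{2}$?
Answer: $32761$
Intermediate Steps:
$\left(-43 - 138\right)^{2} = \left(-181\right)^{2} = 32761$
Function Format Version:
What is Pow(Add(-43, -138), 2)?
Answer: 32761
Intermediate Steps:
Pow(Add(-43, -138), 2) = Pow(-181, 2) = 32761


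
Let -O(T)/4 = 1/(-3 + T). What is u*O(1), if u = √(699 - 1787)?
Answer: 16*I*√17 ≈ 65.97*I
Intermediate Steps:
O(T) = -4/(-3 + T)
u = 8*I*√17 (u = √(-1088) = 8*I*√17 ≈ 32.985*I)
u*O(1) = (8*I*√17)*(-4/(-3 + 1)) = (8*I*√17)*(-4/(-2)) = (8*I*√17)*(-4*(-½)) = (8*I*√17)*2 = 16*I*√17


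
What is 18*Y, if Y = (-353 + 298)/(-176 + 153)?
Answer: 990/23 ≈ 43.043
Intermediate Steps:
Y = 55/23 (Y = -55/(-23) = -55*(-1/23) = 55/23 ≈ 2.3913)
18*Y = 18*(55/23) = 990/23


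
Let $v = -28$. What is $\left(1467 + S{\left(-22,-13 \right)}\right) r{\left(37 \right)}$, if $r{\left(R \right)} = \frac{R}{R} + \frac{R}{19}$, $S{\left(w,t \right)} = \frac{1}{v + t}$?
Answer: $\frac{3368176}{779} \approx 4323.7$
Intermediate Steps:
$S{\left(w,t \right)} = \frac{1}{-28 + t}$
$r{\left(R \right)} = 1 + \frac{R}{19}$ ($r{\left(R \right)} = 1 + R \frac{1}{19} = 1 + \frac{R}{19}$)
$\left(1467 + S{\left(-22,-13 \right)}\right) r{\left(37 \right)} = \left(1467 + \frac{1}{-28 - 13}\right) \left(1 + \frac{1}{19} \cdot 37\right) = \left(1467 + \frac{1}{-41}\right) \left(1 + \frac{37}{19}\right) = \left(1467 - \frac{1}{41}\right) \frac{56}{19} = \frac{60146}{41} \cdot \frac{56}{19} = \frac{3368176}{779}$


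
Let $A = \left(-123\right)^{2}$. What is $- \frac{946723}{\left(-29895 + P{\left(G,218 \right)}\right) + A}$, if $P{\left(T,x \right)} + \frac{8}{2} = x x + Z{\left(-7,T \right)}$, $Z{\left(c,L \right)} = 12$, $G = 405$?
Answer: $- \frac{946723}{32766} \approx -28.893$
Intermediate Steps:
$A = 15129$
$P{\left(T,x \right)} = 8 + x^{2}$ ($P{\left(T,x \right)} = -4 + \left(x x + 12\right) = -4 + \left(x^{2} + 12\right) = -4 + \left(12 + x^{2}\right) = 8 + x^{2}$)
$- \frac{946723}{\left(-29895 + P{\left(G,218 \right)}\right) + A} = - \frac{946723}{\left(-29895 + \left(8 + 218^{2}\right)\right) + 15129} = - \frac{946723}{\left(-29895 + \left(8 + 47524\right)\right) + 15129} = - \frac{946723}{\left(-29895 + 47532\right) + 15129} = - \frac{946723}{17637 + 15129} = - \frac{946723}{32766}$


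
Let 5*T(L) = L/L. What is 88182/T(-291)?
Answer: 440910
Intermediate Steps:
T(L) = 1/5 (T(L) = (L/L)/5 = (1/5)*1 = 1/5)
88182/T(-291) = 88182/(1/5) = 88182*5 = 440910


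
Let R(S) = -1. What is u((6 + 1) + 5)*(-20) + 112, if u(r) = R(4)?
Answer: 132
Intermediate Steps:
u(r) = -1
u((6 + 1) + 5)*(-20) + 112 = -1*(-20) + 112 = 20 + 112 = 132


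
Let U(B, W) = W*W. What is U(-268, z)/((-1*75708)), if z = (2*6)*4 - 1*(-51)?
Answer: -363/2804 ≈ -0.12946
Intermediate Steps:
z = 99 (z = 12*4 + 51 = 48 + 51 = 99)
U(B, W) = W²
U(-268, z)/((-1*75708)) = 99²/((-1*75708)) = 9801/(-75708) = 9801*(-1/75708) = -363/2804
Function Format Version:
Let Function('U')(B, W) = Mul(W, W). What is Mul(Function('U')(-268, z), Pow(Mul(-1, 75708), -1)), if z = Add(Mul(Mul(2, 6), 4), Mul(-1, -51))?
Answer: Rational(-363, 2804) ≈ -0.12946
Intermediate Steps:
z = 99 (z = Add(Mul(12, 4), 51) = Add(48, 51) = 99)
Function('U')(B, W) = Pow(W, 2)
Mul(Function('U')(-268, z), Pow(Mul(-1, 75708), -1)) = Mul(Pow(99, 2), Pow(Mul(-1, 75708), -1)) = Mul(9801, Pow(-75708, -1)) = Mul(9801, Rational(-1, 75708)) = Rational(-363, 2804)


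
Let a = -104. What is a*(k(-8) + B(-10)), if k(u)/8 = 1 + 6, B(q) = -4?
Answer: -5408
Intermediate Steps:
k(u) = 56 (k(u) = 8*(1 + 6) = 8*7 = 56)
a*(k(-8) + B(-10)) = -104*(56 - 4) = -104*52 = -5408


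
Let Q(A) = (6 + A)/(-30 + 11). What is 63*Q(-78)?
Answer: 4536/19 ≈ 238.74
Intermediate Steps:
Q(A) = -6/19 - A/19 (Q(A) = (6 + A)/(-19) = (6 + A)*(-1/19) = -6/19 - A/19)
63*Q(-78) = 63*(-6/19 - 1/19*(-78)) = 63*(-6/19 + 78/19) = 63*(72/19) = 4536/19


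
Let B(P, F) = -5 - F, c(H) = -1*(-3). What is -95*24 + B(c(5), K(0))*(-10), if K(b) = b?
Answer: -2230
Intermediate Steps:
c(H) = 3
-95*24 + B(c(5), K(0))*(-10) = -95*24 + (-5 - 1*0)*(-10) = -2280 + (-5 + 0)*(-10) = -2280 - 5*(-10) = -2280 + 50 = -2230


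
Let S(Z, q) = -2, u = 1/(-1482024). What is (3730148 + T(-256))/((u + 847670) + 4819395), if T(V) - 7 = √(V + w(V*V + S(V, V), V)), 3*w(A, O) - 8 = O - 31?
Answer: 117620834760/178696305097 + 1482024*I*√349/8398726339559 ≈ 0.65822 + 3.2965e-6*I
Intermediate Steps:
u = -1/1482024 ≈ -6.7475e-7
w(A, O) = -23/3 + O/3 (w(A, O) = 8/3 + (O - 31)/3 = 8/3 + (-31 + O)/3 = 8/3 + (-31/3 + O/3) = -23/3 + O/3)
T(V) = 7 + √(-23/3 + 4*V/3) (T(V) = 7 + √(V + (-23/3 + V/3)) = 7 + √(-23/3 + 4*V/3))
(3730148 + T(-256))/((u + 847670) + 4819395) = (3730148 + (7 + √(-69 + 12*(-256))/3))/((-1/1482024 + 847670) + 4819395) = (3730148 + (7 + √(-69 - 3072)/3))/(1256267284079/1482024 + 4819395) = (3730148 + (7 + √(-3141)/3))/(8398726339559/1482024) = (3730148 + (7 + (3*I*√349)/3))*(1482024/8398726339559) = (3730148 + (7 + I*√349))*(1482024/8398726339559) = (3730155 + I*√349)*(1482024/8398726339559) = 117620834760/178696305097 + 1482024*I*√349/8398726339559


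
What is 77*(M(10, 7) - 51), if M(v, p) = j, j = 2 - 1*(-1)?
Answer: -3696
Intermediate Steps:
j = 3 (j = 2 + 1 = 3)
M(v, p) = 3
77*(M(10, 7) - 51) = 77*(3 - 51) = 77*(-48) = -3696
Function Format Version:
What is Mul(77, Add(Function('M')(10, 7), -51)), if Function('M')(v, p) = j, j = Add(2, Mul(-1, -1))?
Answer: -3696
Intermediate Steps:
j = 3 (j = Add(2, 1) = 3)
Function('M')(v, p) = 3
Mul(77, Add(Function('M')(10, 7), -51)) = Mul(77, Add(3, -51)) = Mul(77, -48) = -3696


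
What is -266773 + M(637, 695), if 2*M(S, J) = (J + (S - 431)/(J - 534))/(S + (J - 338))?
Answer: -85385388463/320068 ≈ -2.6677e+5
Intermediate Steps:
M(S, J) = (J + (-431 + S)/(-534 + J))/(2*(-338 + J + S)) (M(S, J) = ((J + (S - 431)/(J - 534))/(S + (J - 338)))/2 = ((J + (-431 + S)/(-534 + J))/(S + (-338 + J)))/2 = ((J + (-431 + S)/(-534 + J))/(-338 + J + S))/2 = (J + (-431 + S)/(-534 + J))/(2*(-338 + J + S)))
-266773 + M(637, 695) = -266773 + (-431 + 637 + 695² - 534*695)/(2*(180492 + 695² - 872*695 - 534*637 + 695*637)) = -266773 + (-431 + 637 + 483025 - 371130)/(2*(180492 + 483025 - 606040 - 340158 + 442715)) = -266773 + (½)*112101/160034 = -266773 + (½)*(1/160034)*112101 = -266773 + 112101/320068 = -85385388463/320068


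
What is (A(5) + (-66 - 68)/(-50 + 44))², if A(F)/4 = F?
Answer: 16129/9 ≈ 1792.1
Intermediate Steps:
A(F) = 4*F
(A(5) + (-66 - 68)/(-50 + 44))² = (4*5 + (-66 - 68)/(-50 + 44))² = (20 - 134/(-6))² = (20 - 134*(-⅙))² = (20 + 67/3)² = (127/3)² = 16129/9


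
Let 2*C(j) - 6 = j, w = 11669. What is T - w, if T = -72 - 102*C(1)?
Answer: -12098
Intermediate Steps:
C(j) = 3 + j/2
T = -429 (T = -72 - 102*(3 + (½)*1) = -72 - 102*(3 + ½) = -72 - 102*7/2 = -72 - 357 = -429)
T - w = -429 - 1*11669 = -429 - 11669 = -12098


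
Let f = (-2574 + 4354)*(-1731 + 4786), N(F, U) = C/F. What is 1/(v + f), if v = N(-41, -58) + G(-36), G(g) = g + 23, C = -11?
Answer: 41/222953378 ≈ 1.8389e-7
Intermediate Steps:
G(g) = 23 + g
N(F, U) = -11/F
f = 5437900 (f = 1780*3055 = 5437900)
v = -522/41 (v = -11/(-41) + (23 - 36) = -11*(-1/41) - 13 = 11/41 - 13 = -522/41 ≈ -12.732)
1/(v + f) = 1/(-522/41 + 5437900) = 1/(222953378/41) = 41/222953378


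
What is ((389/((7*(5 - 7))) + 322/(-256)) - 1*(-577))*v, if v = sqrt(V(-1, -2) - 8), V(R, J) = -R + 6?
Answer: 490969*I/896 ≈ 547.96*I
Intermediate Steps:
V(R, J) = 6 - R
v = I (v = sqrt((6 - 1*(-1)) - 8) = sqrt((6 + 1) - 8) = sqrt(7 - 8) = sqrt(-1) = I ≈ 1.0*I)
((389/((7*(5 - 7))) + 322/(-256)) - 1*(-577))*v = ((389/((7*(5 - 7))) + 322/(-256)) - 1*(-577))*I = ((389/((7*(-2))) + 322*(-1/256)) + 577)*I = ((389/(-14) - 161/128) + 577)*I = ((389*(-1/14) - 161/128) + 577)*I = ((-389/14 - 161/128) + 577)*I = (-26023/896 + 577)*I = 490969*I/896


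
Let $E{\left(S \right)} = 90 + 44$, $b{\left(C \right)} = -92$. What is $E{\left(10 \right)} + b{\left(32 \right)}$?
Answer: $42$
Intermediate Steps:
$E{\left(S \right)} = 134$
$E{\left(10 \right)} + b{\left(32 \right)} = 134 - 92 = 42$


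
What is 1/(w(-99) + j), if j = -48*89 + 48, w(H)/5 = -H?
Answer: -1/3729 ≈ -0.00026817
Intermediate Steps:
w(H) = -5*H (w(H) = 5*(-H) = -5*H)
j = -4224 (j = -4272 + 48 = -4224)
1/(w(-99) + j) = 1/(-5*(-99) - 4224) = 1/(495 - 4224) = 1/(-3729) = -1/3729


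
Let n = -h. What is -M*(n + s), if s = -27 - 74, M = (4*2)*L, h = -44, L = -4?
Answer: -1824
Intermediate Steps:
M = -32 (M = (4*2)*(-4) = 8*(-4) = -32)
s = -101
n = 44 (n = -1*(-44) = 44)
-M*(n + s) = -(-32)*(44 - 101) = -(-32)*(-57) = -1*1824 = -1824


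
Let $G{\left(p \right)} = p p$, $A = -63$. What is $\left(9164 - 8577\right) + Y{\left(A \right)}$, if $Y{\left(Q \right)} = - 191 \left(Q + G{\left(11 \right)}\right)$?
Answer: $-10491$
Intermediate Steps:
$G{\left(p \right)} = p^{2}$
$Y{\left(Q \right)} = -23111 - 191 Q$ ($Y{\left(Q \right)} = - 191 \left(Q + 11^{2}\right) = - 191 \left(Q + 121\right) = - 191 \left(121 + Q\right) = -23111 - 191 Q$)
$\left(9164 - 8577\right) + Y{\left(A \right)} = \left(9164 - 8577\right) - 11078 = \left(9164 - 8577\right) + \left(-23111 + 12033\right) = 587 - 11078 = -10491$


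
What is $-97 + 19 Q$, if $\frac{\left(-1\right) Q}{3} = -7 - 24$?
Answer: $1670$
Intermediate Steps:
$Q = 93$ ($Q = - 3 \left(-7 - 24\right) = \left(-3\right) \left(-31\right) = 93$)
$-97 + 19 Q = -97 + 19 \cdot 93 = -97 + 1767 = 1670$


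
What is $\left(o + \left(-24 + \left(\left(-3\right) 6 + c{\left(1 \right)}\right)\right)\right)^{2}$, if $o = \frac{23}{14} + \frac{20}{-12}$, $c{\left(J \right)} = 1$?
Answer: $\frac{2968729}{1764} \approx 1683.0$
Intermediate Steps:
$o = - \frac{1}{42}$ ($o = 23 \cdot \frac{1}{14} + 20 \left(- \frac{1}{12}\right) = \frac{23}{14} - \frac{5}{3} = - \frac{1}{42} \approx -0.02381$)
$\left(o + \left(-24 + \left(\left(-3\right) 6 + c{\left(1 \right)}\right)\right)\right)^{2} = \left(- \frac{1}{42} + \left(-24 + \left(\left(-3\right) 6 + 1\right)\right)\right)^{2} = \left(- \frac{1}{42} + \left(-24 + \left(-18 + 1\right)\right)\right)^{2} = \left(- \frac{1}{42} - 41\right)^{2} = \left(- \frac{1723}{42}\right)^{2} = \frac{2968729}{1764}$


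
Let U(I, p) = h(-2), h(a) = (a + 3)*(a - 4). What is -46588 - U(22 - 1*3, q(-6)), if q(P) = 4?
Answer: -46582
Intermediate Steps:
h(a) = (-4 + a)*(3 + a) (h(a) = (3 + a)*(-4 + a) = (-4 + a)*(3 + a))
U(I, p) = -6 (U(I, p) = -12 + (-2)² - 1*(-2) = -12 + 4 + 2 = -6)
-46588 - U(22 - 1*3, q(-6)) = -46588 - 1*(-6) = -46588 + 6 = -46582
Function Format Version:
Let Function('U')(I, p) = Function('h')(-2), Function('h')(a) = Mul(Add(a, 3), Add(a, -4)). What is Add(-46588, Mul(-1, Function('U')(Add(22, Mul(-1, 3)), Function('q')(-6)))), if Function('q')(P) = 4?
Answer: -46582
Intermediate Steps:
Function('h')(a) = Mul(Add(-4, a), Add(3, a)) (Function('h')(a) = Mul(Add(3, a), Add(-4, a)) = Mul(Add(-4, a), Add(3, a)))
Function('U')(I, p) = -6 (Function('U')(I, p) = Add(-12, Pow(-2, 2), Mul(-1, -2)) = Add(-12, 4, 2) = -6)
Add(-46588, Mul(-1, Function('U')(Add(22, Mul(-1, 3)), Function('q')(-6)))) = Add(-46588, Mul(-1, -6)) = Add(-46588, 6) = -46582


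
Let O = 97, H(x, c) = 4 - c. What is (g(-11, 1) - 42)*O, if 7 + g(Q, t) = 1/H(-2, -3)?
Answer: -33174/7 ≈ -4739.1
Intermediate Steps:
g(Q, t) = -48/7 (g(Q, t) = -7 + 1/(4 - 1*(-3)) = -7 + 1/(4 + 3) = -7 + 1/7 = -7 + ⅐ = -48/7)
(g(-11, 1) - 42)*O = (-48/7 - 42)*97 = -342/7*97 = -33174/7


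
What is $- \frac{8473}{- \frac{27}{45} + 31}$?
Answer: $- \frac{42365}{152} \approx -278.72$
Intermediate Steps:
$- \frac{8473}{- \frac{27}{45} + 31} = - \frac{8473}{\left(-27\right) \frac{1}{45} + 31} = - \frac{8473}{- \frac{3}{5} + 31} = - \frac{8473}{\frac{152}{5}} = \left(-8473\right) \frac{5}{152} = - \frac{42365}{152}$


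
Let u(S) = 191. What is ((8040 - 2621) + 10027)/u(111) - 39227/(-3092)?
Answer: 55251389/590572 ≈ 93.556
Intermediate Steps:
((8040 - 2621) + 10027)/u(111) - 39227/(-3092) = ((8040 - 2621) + 10027)/191 - 39227/(-3092) = (5419 + 10027)*(1/191) - 39227*(-1/3092) = 15446*(1/191) + 39227/3092 = 15446/191 + 39227/3092 = 55251389/590572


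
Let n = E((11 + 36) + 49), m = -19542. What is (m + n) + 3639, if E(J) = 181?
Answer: -15722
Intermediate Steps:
n = 181
(m + n) + 3639 = (-19542 + 181) + 3639 = -19361 + 3639 = -15722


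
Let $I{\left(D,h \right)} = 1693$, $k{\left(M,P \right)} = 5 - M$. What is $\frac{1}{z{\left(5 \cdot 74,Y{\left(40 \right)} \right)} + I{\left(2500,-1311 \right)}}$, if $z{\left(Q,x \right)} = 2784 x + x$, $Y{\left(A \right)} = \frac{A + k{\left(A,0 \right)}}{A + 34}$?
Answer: $\frac{74}{139207} \approx 0.00053158$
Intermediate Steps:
$Y{\left(A \right)} = \frac{5}{34 + A}$ ($Y{\left(A \right)} = \frac{A - \left(-5 + A\right)}{A + 34} = \frac{5}{34 + A}$)
$z{\left(Q,x \right)} = 2785 x$
$\frac{1}{z{\left(5 \cdot 74,Y{\left(40 \right)} \right)} + I{\left(2500,-1311 \right)}} = \frac{1}{2785 \frac{5}{34 + 40} + 1693} = \frac{1}{2785 \cdot \frac{5}{74} + 1693} = \frac{1}{\frac{13925}{74} + 1693} = \frac{1}{\frac{139207}{74}} = \frac{74}{139207}$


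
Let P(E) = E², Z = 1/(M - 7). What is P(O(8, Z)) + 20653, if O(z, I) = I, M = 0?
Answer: 1011998/49 ≈ 20653.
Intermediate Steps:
Z = -⅐ (Z = 1/(0 - 7) = 1/(-7) = -⅐ ≈ -0.14286)
P(O(8, Z)) + 20653 = (-⅐)² + 20653 = 1/49 + 20653 = 1011998/49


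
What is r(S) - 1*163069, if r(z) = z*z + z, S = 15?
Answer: -162829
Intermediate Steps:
r(z) = z + z**2 (r(z) = z**2 + z = z + z**2)
r(S) - 1*163069 = 15*(1 + 15) - 1*163069 = 15*16 - 163069 = 240 - 163069 = -162829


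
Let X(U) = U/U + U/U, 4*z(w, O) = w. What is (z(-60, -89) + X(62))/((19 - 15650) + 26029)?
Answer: -13/10398 ≈ -0.0012502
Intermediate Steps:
z(w, O) = w/4
X(U) = 2 (X(U) = 1 + 1 = 2)
(z(-60, -89) + X(62))/((19 - 15650) + 26029) = ((1/4)*(-60) + 2)/((19 - 15650) + 26029) = (-15 + 2)/(-15631 + 26029) = -13/10398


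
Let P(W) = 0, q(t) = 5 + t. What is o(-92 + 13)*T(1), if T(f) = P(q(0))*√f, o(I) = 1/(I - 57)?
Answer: 0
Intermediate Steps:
o(I) = 1/(-57 + I)
T(f) = 0 (T(f) = 0*√f = 0)
o(-92 + 13)*T(1) = 0/(-57 + (-92 + 13)) = 0/(-57 - 79) = 0/(-136) = -1/136*0 = 0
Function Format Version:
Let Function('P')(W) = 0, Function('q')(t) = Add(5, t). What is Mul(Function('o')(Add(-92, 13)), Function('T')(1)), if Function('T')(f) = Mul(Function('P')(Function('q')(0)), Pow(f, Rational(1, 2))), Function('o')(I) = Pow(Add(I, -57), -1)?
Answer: 0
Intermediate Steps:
Function('o')(I) = Pow(Add(-57, I), -1)
Function('T')(f) = 0 (Function('T')(f) = Mul(0, Pow(f, Rational(1, 2))) = 0)
Mul(Function('o')(Add(-92, 13)), Function('T')(1)) = Mul(Pow(Add(-57, Add(-92, 13)), -1), 0) = Mul(Pow(Add(-57, -79), -1), 0) = Mul(Pow(-136, -1), 0) = Mul(Rational(-1, 136), 0) = 0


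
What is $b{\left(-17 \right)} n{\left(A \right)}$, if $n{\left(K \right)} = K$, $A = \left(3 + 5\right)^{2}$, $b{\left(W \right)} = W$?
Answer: $-1088$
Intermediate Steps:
$A = 64$ ($A = 8^{2} = 64$)
$b{\left(-17 \right)} n{\left(A \right)} = \left(-17\right) 64 = -1088$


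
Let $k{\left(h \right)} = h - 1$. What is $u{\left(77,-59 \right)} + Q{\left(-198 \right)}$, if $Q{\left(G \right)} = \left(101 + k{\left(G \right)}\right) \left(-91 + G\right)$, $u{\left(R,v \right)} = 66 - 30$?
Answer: $28358$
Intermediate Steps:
$k{\left(h \right)} = -1 + h$
$u{\left(R,v \right)} = 36$
$Q{\left(G \right)} = \left(-91 + G\right) \left(100 + G\right)$ ($Q{\left(G \right)} = \left(101 + \left(-1 + G\right)\right) \left(-91 + G\right) = \left(100 + G\right) \left(-91 + G\right) = \left(-91 + G\right) \left(100 + G\right)$)
$u{\left(77,-59 \right)} + Q{\left(-198 \right)} = 36 + \left(-9100 + \left(-198\right)^{2} + 9 \left(-198\right)\right) = 36 - -28322 = 36 + 28322 = 28358$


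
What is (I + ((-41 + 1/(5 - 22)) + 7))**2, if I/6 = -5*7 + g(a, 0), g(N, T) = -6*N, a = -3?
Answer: 5349969/289 ≈ 18512.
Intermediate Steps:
g(N, T) = -6*N
I = -102 (I = 6*(-5*7 - 6*(-3)) = 6*(-35 + 18) = 6*(-17) = -102)
(I + ((-41 + 1/(5 - 22)) + 7))**2 = (-102 + ((-41 + 1/(5 - 22)) + 7))**2 = (-102 + ((-41 + 1/(-17)) + 7))**2 = (-102 + ((-41 - 1/17) + 7))**2 = (-102 + (-698/17 + 7))**2 = (-102 - 579/17)**2 = (-2313/17)**2 = 5349969/289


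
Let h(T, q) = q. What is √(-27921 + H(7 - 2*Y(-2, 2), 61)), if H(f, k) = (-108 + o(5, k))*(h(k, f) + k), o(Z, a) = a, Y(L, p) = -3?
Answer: I*√31399 ≈ 177.2*I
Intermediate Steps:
H(f, k) = (-108 + k)*(f + k)
√(-27921 + H(7 - 2*Y(-2, 2), 61)) = √(-27921 + (61² - 108*(7 - 2*(-3)) - 108*61 + (7 - 2*(-3))*61)) = √(-27921 + (3721 - 108*(7 + 6) - 6588 + (7 + 6)*61)) = √(-27921 + (3721 - 108*13 - 6588 + 13*61)) = √(-27921 + (3721 - 1404 - 6588 + 793)) = √(-27921 - 3478) = √(-31399) = I*√31399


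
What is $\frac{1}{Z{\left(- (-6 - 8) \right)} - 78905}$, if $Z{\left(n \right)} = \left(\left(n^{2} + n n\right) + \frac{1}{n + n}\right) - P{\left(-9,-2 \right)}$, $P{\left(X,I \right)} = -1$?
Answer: $- \frac{28}{2198335} \approx -1.2737 \cdot 10^{-5}$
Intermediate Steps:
$Z{\left(n \right)} = 1 + \frac{1}{2 n} + 2 n^{2}$ ($Z{\left(n \right)} = \left(\left(n^{2} + n n\right) + \frac{1}{n + n}\right) - -1 = \left(\left(n^{2} + n^{2}\right) + \frac{1}{2 n}\right) + 1 = \left(2 n^{2} + \frac{1}{2 n}\right) + 1 = \left(\frac{1}{2 n} + 2 n^{2}\right) + 1 = 1 + \frac{1}{2 n} + 2 n^{2}$)
$\frac{1}{Z{\left(- (-6 - 8) \right)} - 78905} = \frac{1}{\frac{\frac{1}{2} - \left(-6 - 8\right) + 2 \left(- (-6 - 8)\right)^{3}}{\left(-1\right) \left(-6 - 8\right)} - 78905} = \frac{1}{\frac{\frac{1}{2} - -14 + 2 \left(\left(-1\right) \left(-14\right)\right)^{3}}{\left(-1\right) \left(-14\right)} - 78905} = \frac{1}{\frac{\frac{1}{2} + 14 + 2 \cdot 14^{3}}{14} - 78905} = \frac{1}{\frac{\frac{1}{2} + 14 + 2 \cdot 2744}{14} - 78905} = \frac{1}{\frac{\frac{1}{2} + 14 + 5488}{14} - 78905} = \frac{1}{\frac{1}{14} \cdot \frac{11005}{2} - 78905} = \frac{1}{\frac{11005}{28} - 78905} = \frac{1}{- \frac{2198335}{28}} = - \frac{28}{2198335}$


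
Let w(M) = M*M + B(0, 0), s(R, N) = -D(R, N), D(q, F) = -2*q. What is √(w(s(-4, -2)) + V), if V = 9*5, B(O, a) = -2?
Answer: √107 ≈ 10.344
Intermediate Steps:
s(R, N) = 2*R (s(R, N) = -(-2)*R = 2*R)
w(M) = -2 + M² (w(M) = M*M - 2 = M² - 2 = -2 + M²)
V = 45
√(w(s(-4, -2)) + V) = √((-2 + (2*(-4))²) + 45) = √((-2 + (-8)²) + 45) = √((-2 + 64) + 45) = √(62 + 45) = √107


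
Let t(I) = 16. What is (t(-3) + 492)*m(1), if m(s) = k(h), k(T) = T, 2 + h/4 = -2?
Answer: -8128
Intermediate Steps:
h = -16 (h = -8 + 4*(-2) = -8 - 8 = -16)
m(s) = -16
(t(-3) + 492)*m(1) = (16 + 492)*(-16) = 508*(-16) = -8128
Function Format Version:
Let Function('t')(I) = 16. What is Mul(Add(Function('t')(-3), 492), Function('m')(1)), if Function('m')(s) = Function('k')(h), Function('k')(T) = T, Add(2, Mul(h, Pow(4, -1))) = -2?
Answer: -8128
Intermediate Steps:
h = -16 (h = Add(-8, Mul(4, -2)) = Add(-8, -8) = -16)
Function('m')(s) = -16
Mul(Add(Function('t')(-3), 492), Function('m')(1)) = Mul(Add(16, 492), -16) = Mul(508, -16) = -8128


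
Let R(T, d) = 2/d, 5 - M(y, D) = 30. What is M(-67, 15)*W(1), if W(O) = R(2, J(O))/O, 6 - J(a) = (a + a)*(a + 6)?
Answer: 25/4 ≈ 6.2500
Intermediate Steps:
M(y, D) = -25 (M(y, D) = 5 - 1*30 = 5 - 30 = -25)
J(a) = 6 - 2*a*(6 + a) (J(a) = 6 - (a + a)*(a + 6) = 6 - 2*a*(6 + a))
W(O) = 2/(O*(6 - 12*O - 2*O**2)) (W(O) = (2/(6 - 12*O - 2*O**2))/O = 2/(O*(6 - 12*O - 2*O**2)))
M(-67, 15)*W(1) = -(-25)/(1*(-3 + 1**2 + 6*1)) = -(-25)/(-3 + 1 + 6) = -(-25)/4 = -25*(-1/4) = 25/4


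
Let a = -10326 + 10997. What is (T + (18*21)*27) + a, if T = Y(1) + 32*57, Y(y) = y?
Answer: 12702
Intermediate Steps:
a = 671
T = 1825 (T = 1 + 32*57 = 1 + 1824 = 1825)
(T + (18*21)*27) + a = (1825 + (18*21)*27) + 671 = (1825 + 378*27) + 671 = (1825 + 10206) + 671 = 12031 + 671 = 12702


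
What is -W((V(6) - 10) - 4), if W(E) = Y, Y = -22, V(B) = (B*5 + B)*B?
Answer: 22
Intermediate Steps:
V(B) = 6*B**2 (V(B) = (5*B + B)*B = (6*B)*B = 6*B**2)
W(E) = -22
-W((V(6) - 10) - 4) = -1*(-22) = 22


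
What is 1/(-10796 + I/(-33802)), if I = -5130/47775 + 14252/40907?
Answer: -2202010924295/23772909954390033 ≈ -9.2627e-5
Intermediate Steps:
I = 31402426/130288795 (I = -5130*1/47775 + 14252*(1/40907) = -342/3185 + 14252/40907 = 31402426/130288795 ≈ 0.24102)
1/(-10796 + I/(-33802)) = 1/(-10796 + (31402426/130288795)/(-33802)) = 1/(-10796 + (31402426/130288795)*(-1/33802)) = 1/(-10796 - 15701213/2202010924295) = 1/(-23772909954390033/2202010924295) = -2202010924295/23772909954390033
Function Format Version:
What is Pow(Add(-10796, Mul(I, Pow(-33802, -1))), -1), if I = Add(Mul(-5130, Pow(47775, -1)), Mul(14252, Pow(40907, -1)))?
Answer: Rational(-2202010924295, 23772909954390033) ≈ -9.2627e-5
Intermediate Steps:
I = Rational(31402426, 130288795) (I = Add(Mul(-5130, Rational(1, 47775)), Mul(14252, Rational(1, 40907))) = Add(Rational(-342, 3185), Rational(14252, 40907)) = Rational(31402426, 130288795) ≈ 0.24102)
Pow(Add(-10796, Mul(I, Pow(-33802, -1))), -1) = Pow(Add(-10796, Mul(Rational(31402426, 130288795), Pow(-33802, -1))), -1) = Pow(Add(-10796, Mul(Rational(31402426, 130288795), Rational(-1, 33802))), -1) = Pow(Add(-10796, Rational(-15701213, 2202010924295)), -1) = Pow(Rational(-23772909954390033, 2202010924295), -1) = Rational(-2202010924295, 23772909954390033)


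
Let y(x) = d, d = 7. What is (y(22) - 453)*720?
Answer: -321120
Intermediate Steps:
y(x) = 7
(y(22) - 453)*720 = (7 - 453)*720 = -446*720 = -321120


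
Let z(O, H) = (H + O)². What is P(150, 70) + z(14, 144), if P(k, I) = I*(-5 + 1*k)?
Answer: 35114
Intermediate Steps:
P(k, I) = I*(-5 + k)
P(150, 70) + z(14, 144) = 70*(-5 + 150) + (144 + 14)² = 70*145 + 158² = 10150 + 24964 = 35114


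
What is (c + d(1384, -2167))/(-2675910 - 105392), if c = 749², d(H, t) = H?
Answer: -562385/2781302 ≈ -0.20220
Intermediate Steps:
c = 561001
(c + d(1384, -2167))/(-2675910 - 105392) = (561001 + 1384)/(-2675910 - 105392) = 562385/(-2781302) = 562385*(-1/2781302) = -562385/2781302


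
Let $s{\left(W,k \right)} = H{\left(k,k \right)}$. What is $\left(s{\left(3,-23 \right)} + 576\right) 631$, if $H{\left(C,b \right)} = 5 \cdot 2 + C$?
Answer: $355253$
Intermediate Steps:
$H{\left(C,b \right)} = 10 + C$
$s{\left(W,k \right)} = 10 + k$
$\left(s{\left(3,-23 \right)} + 576\right) 631 = \left(\left(10 - 23\right) + 576\right) 631 = \left(-13 + 576\right) 631 = 563 \cdot 631 = 355253$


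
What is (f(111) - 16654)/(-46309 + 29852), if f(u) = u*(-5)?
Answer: 17209/16457 ≈ 1.0457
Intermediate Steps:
f(u) = -5*u
(f(111) - 16654)/(-46309 + 29852) = (-5*111 - 16654)/(-46309 + 29852) = (-555 - 16654)/(-16457) = -17209*(-1/16457) = 17209/16457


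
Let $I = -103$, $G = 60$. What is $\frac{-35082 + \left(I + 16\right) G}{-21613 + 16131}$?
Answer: $\frac{20151}{2741} \approx 7.3517$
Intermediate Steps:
$\frac{-35082 + \left(I + 16\right) G}{-21613 + 16131} = \frac{-35082 + \left(-103 + 16\right) 60}{-21613 + 16131} = \frac{-35082 - 5220}{-5482} = \left(-35082 - 5220\right) \left(- \frac{1}{5482}\right) = \left(-40302\right) \left(- \frac{1}{5482}\right) = \frac{20151}{2741}$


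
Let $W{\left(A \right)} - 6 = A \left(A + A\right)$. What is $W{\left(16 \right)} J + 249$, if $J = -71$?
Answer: $-36529$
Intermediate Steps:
$W{\left(A \right)} = 6 + 2 A^{2}$ ($W{\left(A \right)} = 6 + A \left(A + A\right) = 6 + A 2 A = 6 + 2 A^{2}$)
$W{\left(16 \right)} J + 249 = \left(6 + 2 \cdot 16^{2}\right) \left(-71\right) + 249 = \left(6 + 2 \cdot 256\right) \left(-71\right) + 249 = \left(6 + 512\right) \left(-71\right) + 249 = 518 \left(-71\right) + 249 = -36778 + 249 = -36529$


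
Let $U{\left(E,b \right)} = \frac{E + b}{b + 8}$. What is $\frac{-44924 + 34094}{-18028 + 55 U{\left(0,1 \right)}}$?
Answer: $\frac{97470}{162197} \approx 0.60094$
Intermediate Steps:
$U{\left(E,b \right)} = \frac{E + b}{8 + b}$
$\frac{-44924 + 34094}{-18028 + 55 U{\left(0,1 \right)}} = \frac{-44924 + 34094}{-18028 + 55 \frac{0 + 1}{8 + 1}} = - \frac{10830}{-18028 + 55 \cdot \frac{1}{9} \cdot 1} = - \frac{10830}{-18028 + 55 \cdot \frac{1}{9}} = - \frac{10830}{-18028 + \frac{55}{9}} = - \frac{10830}{- \frac{162197}{9}} = \left(-10830\right) \left(- \frac{9}{162197}\right) = \frac{97470}{162197}$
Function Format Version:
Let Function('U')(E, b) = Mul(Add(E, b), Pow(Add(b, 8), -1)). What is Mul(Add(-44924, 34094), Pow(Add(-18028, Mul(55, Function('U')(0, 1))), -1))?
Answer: Rational(97470, 162197) ≈ 0.60094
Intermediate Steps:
Function('U')(E, b) = Mul(Pow(Add(8, b), -1), Add(E, b)) (Function('U')(E, b) = Mul(Add(E, b), Pow(Add(8, b), -1)) = Mul(Pow(Add(8, b), -1), Add(E, b)))
Mul(Add(-44924, 34094), Pow(Add(-18028, Mul(55, Function('U')(0, 1))), -1)) = Mul(Add(-44924, 34094), Pow(Add(-18028, Mul(55, Mul(Pow(Add(8, 1), -1), Add(0, 1)))), -1)) = Mul(-10830, Pow(Add(-18028, Mul(55, Mul(Pow(9, -1), 1))), -1)) = Mul(-10830, Pow(Add(-18028, Mul(55, Mul(Rational(1, 9), 1))), -1)) = Mul(-10830, Pow(Add(-18028, Mul(55, Rational(1, 9))), -1)) = Mul(-10830, Pow(Add(-18028, Rational(55, 9)), -1)) = Mul(-10830, Pow(Rational(-162197, 9), -1)) = Mul(-10830, Rational(-9, 162197)) = Rational(97470, 162197)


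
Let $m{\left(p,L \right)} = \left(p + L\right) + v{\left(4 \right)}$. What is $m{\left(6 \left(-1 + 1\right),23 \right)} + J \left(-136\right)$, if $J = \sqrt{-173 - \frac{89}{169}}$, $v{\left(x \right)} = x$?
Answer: $27 - \frac{136 i \sqrt{29326}}{13} \approx 27.0 - 1791.5 i$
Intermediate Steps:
$m{\left(p,L \right)} = 4 + L + p$ ($m{\left(p,L \right)} = \left(p + L\right) + 4 = \left(L + p\right) + 4 = 4 + L + p$)
$J = \frac{i \sqrt{29326}}{13}$ ($J = \sqrt{-173 - \frac{89}{169}} = \sqrt{- \frac{29326}{169}} = \frac{i \sqrt{29326}}{13} \approx 13.173 i$)
$m{\left(6 \left(-1 + 1\right),23 \right)} + J \left(-136\right) = \left(4 + 23 + 6 \left(-1 + 1\right)\right) + \frac{i \sqrt{29326}}{13} \left(-136\right) = \left(4 + 23 + 6 \cdot 0\right) - \frac{136 i \sqrt{29326}}{13} = \left(4 + 23 + 0\right) - \frac{136 i \sqrt{29326}}{13} = 27 - \frac{136 i \sqrt{29326}}{13}$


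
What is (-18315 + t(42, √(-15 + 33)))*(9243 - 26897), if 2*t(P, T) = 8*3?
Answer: 323121162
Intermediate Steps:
t(P, T) = 12 (t(P, T) = (8*3)/2 = (½)*24 = 12)
(-18315 + t(42, √(-15 + 33)))*(9243 - 26897) = (-18315 + 12)*(9243 - 26897) = -18303*(-17654) = 323121162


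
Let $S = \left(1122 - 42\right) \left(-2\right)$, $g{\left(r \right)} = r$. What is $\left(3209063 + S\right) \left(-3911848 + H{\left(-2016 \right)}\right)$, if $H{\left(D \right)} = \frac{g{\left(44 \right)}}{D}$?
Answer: $- \frac{903234035284987}{72} \approx -1.2545 \cdot 10^{13}$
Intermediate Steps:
$S = -2160$ ($S = 1080 \left(-2\right) = -2160$)
$H{\left(D \right)} = \frac{44}{D}$
$\left(3209063 + S\right) \left(-3911848 + H{\left(-2016 \right)}\right) = \left(3209063 - 2160\right) \left(-3911848 + \frac{44}{-2016}\right) = 3206903 \left(-3911848 + 44 \left(- \frac{1}{2016}\right)\right) = 3206903 \left(-3911848 - \frac{11}{504}\right) = 3206903 \left(- \frac{1971571403}{504}\right) = - \frac{903234035284987}{72}$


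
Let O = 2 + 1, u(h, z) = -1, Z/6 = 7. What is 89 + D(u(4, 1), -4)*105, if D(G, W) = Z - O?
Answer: 4184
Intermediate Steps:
Z = 42 (Z = 6*7 = 42)
O = 3
D(G, W) = 39 (D(G, W) = 42 - 1*3 = 42 - 3 = 39)
89 + D(u(4, 1), -4)*105 = 89 + 39*105 = 89 + 4095 = 4184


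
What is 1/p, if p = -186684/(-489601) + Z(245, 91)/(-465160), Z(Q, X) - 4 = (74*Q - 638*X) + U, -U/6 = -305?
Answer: 113871400580/52744394967 ≈ 2.1589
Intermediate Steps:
U = 1830 (U = -6*(-305) = 1830)
Z(Q, X) = 1834 - 638*X + 74*Q (Z(Q, X) = 4 + ((74*Q - 638*X) + 1830) = 4 + ((-638*X + 74*Q) + 1830) = 4 + (1830 - 638*X + 74*Q) = 1834 - 638*X + 74*Q)
p = 52744394967/113871400580 (p = -186684/(-489601) + (1834 - 638*91 + 74*245)/(-465160) = -186684*(-1/489601) + (1834 - 58058 + 18130)*(-1/465160) = 186684/489601 - 38094*(-1/465160) = 186684/489601 + 19047/232580 = 52744394967/113871400580 ≈ 0.46319)
1/p = 1/(52744394967/113871400580) = 113871400580/52744394967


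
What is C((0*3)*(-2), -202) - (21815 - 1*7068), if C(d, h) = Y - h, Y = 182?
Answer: -14363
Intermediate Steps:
C(d, h) = 182 - h
C((0*3)*(-2), -202) - (21815 - 1*7068) = (182 - 1*(-202)) - (21815 - 1*7068) = (182 + 202) - (21815 - 7068) = 384 - 1*14747 = 384 - 14747 = -14363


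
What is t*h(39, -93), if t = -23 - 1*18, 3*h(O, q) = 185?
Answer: -7585/3 ≈ -2528.3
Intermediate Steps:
h(O, q) = 185/3 (h(O, q) = (⅓)*185 = 185/3)
t = -41 (t = -23 - 18 = -41)
t*h(39, -93) = -41*185/3 = -7585/3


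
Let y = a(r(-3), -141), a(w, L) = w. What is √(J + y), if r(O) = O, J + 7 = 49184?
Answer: √49174 ≈ 221.75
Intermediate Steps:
J = 49177 (J = -7 + 49184 = 49177)
y = -3
√(J + y) = √(49177 - 3) = √49174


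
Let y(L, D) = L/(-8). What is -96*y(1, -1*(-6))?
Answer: 12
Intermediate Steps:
y(L, D) = -L/8 (y(L, D) = L*(-⅛) = -L/8)
-96*y(1, -1*(-6)) = -(-12) = -96*(-⅛) = 12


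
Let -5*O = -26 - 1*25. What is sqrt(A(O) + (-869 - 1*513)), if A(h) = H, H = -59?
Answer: I*sqrt(1441) ≈ 37.961*I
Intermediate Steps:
O = 51/5 (O = -(-26 - 1*25)/5 = -(-26 - 25)/5 = -1/5*(-51) = 51/5 ≈ 10.200)
A(h) = -59
sqrt(A(O) + (-869 - 1*513)) = sqrt(-59 + (-869 - 1*513)) = sqrt(-59 + (-869 - 513)) = sqrt(-59 - 1382) = sqrt(-1441) = I*sqrt(1441)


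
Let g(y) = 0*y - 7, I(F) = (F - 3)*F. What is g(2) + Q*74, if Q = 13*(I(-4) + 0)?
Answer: 26929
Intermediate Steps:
I(F) = F*(-3 + F) (I(F) = (-3 + F)*F = F*(-3 + F))
g(y) = -7 (g(y) = 0 - 7 = -7)
Q = 364 (Q = 13*(-4*(-3 - 4) + 0) = 13*(-4*(-7) + 0) = 13*(28 + 0) = 13*28 = 364)
g(2) + Q*74 = -7 + 364*74 = -7 + 26936 = 26929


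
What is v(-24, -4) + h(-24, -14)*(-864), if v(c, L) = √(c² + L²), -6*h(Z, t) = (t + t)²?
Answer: 112896 + 4*√37 ≈ 1.1292e+5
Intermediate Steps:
h(Z, t) = -2*t²/3 (h(Z, t) = -(t + t)²/6 = -4*t²/6 = -2*t²/3)
v(c, L) = √(L² + c²)
v(-24, -4) + h(-24, -14)*(-864) = √((-4)² + (-24)²) - ⅔*(-14)²*(-864) = √(16 + 576) - ⅔*196*(-864) = √592 - 392/3*(-864) = 4*√37 + 112896 = 112896 + 4*√37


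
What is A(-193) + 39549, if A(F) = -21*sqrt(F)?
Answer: 39549 - 21*I*sqrt(193) ≈ 39549.0 - 291.74*I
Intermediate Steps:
A(-193) + 39549 = -21*I*sqrt(193) + 39549 = 39549 - 21*I*sqrt(193)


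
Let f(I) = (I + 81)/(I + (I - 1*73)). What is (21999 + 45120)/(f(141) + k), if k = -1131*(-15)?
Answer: 4675957/1181969 ≈ 3.9561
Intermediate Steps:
k = 16965
f(I) = (81 + I)/(-73 + 2*I) (f(I) = (81 + I)/(I + (I - 73)) = (81 + I)/(I + (-73 + I)) = (81 + I)/(-73 + 2*I))
(21999 + 45120)/(f(141) + k) = (21999 + 45120)/((81 + 141)/(-73 + 2*141) + 16965) = 67119/(222/(-73 + 282) + 16965) = 67119/(222/209 + 16965) = 67119/(3545907/209) = 67119*(209/3545907) = 4675957/1181969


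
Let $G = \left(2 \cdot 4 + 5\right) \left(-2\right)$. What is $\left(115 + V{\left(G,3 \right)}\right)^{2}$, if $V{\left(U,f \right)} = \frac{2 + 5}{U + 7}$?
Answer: $\frac{4743684}{361} \approx 13140.0$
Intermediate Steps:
$G = -26$ ($G = \left(8 + 5\right) \left(-2\right) = 13 \left(-2\right) = -26$)
$V{\left(U,f \right)} = \frac{7}{7 + U}$
$\left(115 + V{\left(G,3 \right)}\right)^{2} = \left(115 + \frac{7}{7 - 26}\right)^{2} = \left(115 + \frac{7}{-19}\right)^{2} = \left(115 + 7 \left(- \frac{1}{19}\right)\right)^{2} = \left(115 - \frac{7}{19}\right)^{2} = \left(\frac{2178}{19}\right)^{2} = \frac{4743684}{361}$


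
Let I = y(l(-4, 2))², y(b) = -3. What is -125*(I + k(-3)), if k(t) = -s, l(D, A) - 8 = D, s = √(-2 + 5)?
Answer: -1125 + 125*√3 ≈ -908.49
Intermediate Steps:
s = √3 ≈ 1.7320
l(D, A) = 8 + D
k(t) = -√3
I = 9 (I = (-3)² = 9)
-125*(I + k(-3)) = -125*(9 - √3) = -1125 + 125*√3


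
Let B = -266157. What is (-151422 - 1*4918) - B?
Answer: 109817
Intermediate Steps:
(-151422 - 1*4918) - B = (-151422 - 1*4918) - 1*(-266157) = (-151422 - 4918) + 266157 = -156340 + 266157 = 109817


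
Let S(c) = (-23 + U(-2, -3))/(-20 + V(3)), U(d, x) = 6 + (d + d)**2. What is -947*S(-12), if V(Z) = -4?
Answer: -947/24 ≈ -39.458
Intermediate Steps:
U(d, x) = 6 + 4*d**2 (U(d, x) = 6 + (2*d)**2 = 6 + 4*d**2)
S(c) = 1/24 (S(c) = (-23 + (6 + 4*(-2)**2))/(-20 - 4) = (-23 + (6 + 4*4))/(-24) = (-23 + (6 + 16))*(-1/24) = (-23 + 22)*(-1/24) = -1*(-1/24) = 1/24)
-947*S(-12) = -947/24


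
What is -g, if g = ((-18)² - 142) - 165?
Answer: -17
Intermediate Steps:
g = 17 (g = (324 - 142) - 165 = 182 - 165 = 17)
-g = -1*17 = -17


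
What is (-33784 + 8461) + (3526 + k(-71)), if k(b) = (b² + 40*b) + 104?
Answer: -19492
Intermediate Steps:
k(b) = 104 + b² + 40*b
(-33784 + 8461) + (3526 + k(-71)) = (-33784 + 8461) + (3526 + (104 + (-71)² + 40*(-71))) = -25323 + (3526 + (104 + 5041 - 2840)) = -25323 + (3526 + 2305) = -25323 + 5831 = -19492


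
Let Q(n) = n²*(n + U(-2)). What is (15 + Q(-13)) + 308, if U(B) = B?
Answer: -2212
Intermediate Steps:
Q(n) = n²*(-2 + n) (Q(n) = n²*(n - 2) = n²*(-2 + n))
(15 + Q(-13)) + 308 = (15 + (-13)²*(-2 - 13)) + 308 = (15 + 169*(-15)) + 308 = (15 - 2535) + 308 = -2520 + 308 = -2212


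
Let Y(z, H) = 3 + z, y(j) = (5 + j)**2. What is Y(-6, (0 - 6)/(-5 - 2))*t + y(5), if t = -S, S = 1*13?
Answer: 139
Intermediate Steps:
S = 13
t = -13 (t = -1*13 = -13)
Y(-6, (0 - 6)/(-5 - 2))*t + y(5) = (3 - 6)*(-13) + (5 + 5)**2 = -3*(-13) + 10**2 = 39 + 100 = 139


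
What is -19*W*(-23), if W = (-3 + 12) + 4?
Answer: 5681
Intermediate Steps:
W = 13 (W = 9 + 4 = 13)
-19*W*(-23) = -19*13*(-23) = -247*(-23) = 5681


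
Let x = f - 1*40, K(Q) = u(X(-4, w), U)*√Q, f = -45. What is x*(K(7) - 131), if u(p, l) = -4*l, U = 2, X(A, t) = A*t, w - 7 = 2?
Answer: 11135 + 680*√7 ≈ 12934.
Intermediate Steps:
w = 9 (w = 7 + 2 = 9)
K(Q) = -8*√Q (K(Q) = (-4*2)*√Q = -8*√Q)
x = -85 (x = -45 - 1*40 = -45 - 40 = -85)
x*(K(7) - 131) = -85*(-8*√7 - 131) = -85*(-131 - 8*√7) = 11135 + 680*√7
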